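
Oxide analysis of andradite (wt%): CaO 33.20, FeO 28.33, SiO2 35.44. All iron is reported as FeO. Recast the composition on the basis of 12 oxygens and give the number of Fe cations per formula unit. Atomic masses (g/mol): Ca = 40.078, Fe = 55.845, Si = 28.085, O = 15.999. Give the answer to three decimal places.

2.185 Fe apfu

CaO (M=56.077): mol = 0.59204; Ca = 0.59204, O = 0.59204.
FeO (M=71.844): mol = 0.39433; Fe = 0.39433, O = 0.39433.
SiO2 (M=60.083): mol = 0.58985; Si = 0.58985, O = 1.17970.
ΣO = 2.16607; factor = 12/ΣO = 5.53999.
Fe apfu = 0.39433 × 5.53999 = 2.185.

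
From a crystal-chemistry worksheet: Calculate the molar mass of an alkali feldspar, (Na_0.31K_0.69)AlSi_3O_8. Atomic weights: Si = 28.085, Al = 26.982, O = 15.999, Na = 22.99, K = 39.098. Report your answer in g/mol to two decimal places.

273.33 g/mol

Na: 0.31 × 22.99 = 7.1269
K: 0.69 × 39.098 = 26.9776
Al: 1 × 26.982 = 26.9820
Si: 3 × 28.085 = 84.2550
O: 8 × 15.999 = 127.9920
Summing the contributions gives the formula mass.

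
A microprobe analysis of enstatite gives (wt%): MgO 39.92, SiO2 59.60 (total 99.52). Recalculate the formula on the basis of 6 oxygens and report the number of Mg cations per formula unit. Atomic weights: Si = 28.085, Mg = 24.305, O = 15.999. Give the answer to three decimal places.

1.998 Mg apfu

MgO (M=40.304): mol = 0.99047; Mg = 0.99047, O = 0.99047.
SiO2 (M=60.083): mol = 0.99196; Si = 0.99196, O = 1.98392.
ΣO = 2.97439; factor = 6/ΣO = 2.01722.
Mg apfu = 0.99047 × 2.01722 = 1.998.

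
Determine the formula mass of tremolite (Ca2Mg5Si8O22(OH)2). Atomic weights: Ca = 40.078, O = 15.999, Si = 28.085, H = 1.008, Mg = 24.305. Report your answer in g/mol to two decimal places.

The formula mass is the sum 2×40.078 + 5×24.305 + 8×28.085 + 24×15.999 + 2×1.008.

812.35 g/mol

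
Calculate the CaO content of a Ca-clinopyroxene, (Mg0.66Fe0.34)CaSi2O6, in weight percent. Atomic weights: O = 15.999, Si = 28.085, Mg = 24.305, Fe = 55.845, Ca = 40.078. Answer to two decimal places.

Formula mass = 227.271 g/mol.
1 Ca → 1.0000 mol CaO per formula unit; M(CaO) = 56.077, so CaO mass = 56.077 g.
56.077/227.271 × 100 = 24.67 wt%.

24.67 wt%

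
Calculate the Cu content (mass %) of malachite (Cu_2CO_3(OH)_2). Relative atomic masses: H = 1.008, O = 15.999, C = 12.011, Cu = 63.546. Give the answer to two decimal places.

57.48 mass %

M(Cu_2CO_3(OH)_2) = 221.114 g/mol.
Cu contributes 2 × 63.546 = 127.092 g per mole.
127.092/221.114 = 0.5748 → 57.48%.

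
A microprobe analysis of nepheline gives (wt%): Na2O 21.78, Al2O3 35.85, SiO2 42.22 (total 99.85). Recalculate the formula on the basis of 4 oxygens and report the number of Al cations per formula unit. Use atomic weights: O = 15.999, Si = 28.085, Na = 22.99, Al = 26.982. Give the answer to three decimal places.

Na2O: 21.78/61.979 = 0.35141 mol → 0.70282 mol Na, 0.35141 mol O.
Al2O3: 35.85/101.961 = 0.35161 mol → 0.70322 mol Al, 1.05483 mol O.
SiO2: 42.22/60.083 = 0.70269 mol → 0.70269 mol Si, 1.40538 mol O.
Total oxygen = 2.81162 mol. Normalization factor = 4/2.81162 = 1.42267.
Al per 4 O = 0.70322 × 1.42267 = 1.000.

1.000 Al apfu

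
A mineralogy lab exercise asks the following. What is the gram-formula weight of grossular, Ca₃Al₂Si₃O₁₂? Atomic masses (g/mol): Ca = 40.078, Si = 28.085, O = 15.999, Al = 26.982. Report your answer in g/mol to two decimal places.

M = 3·40.078 + 2·26.982 + 3·28.085 + 12·15.999

450.44 g/mol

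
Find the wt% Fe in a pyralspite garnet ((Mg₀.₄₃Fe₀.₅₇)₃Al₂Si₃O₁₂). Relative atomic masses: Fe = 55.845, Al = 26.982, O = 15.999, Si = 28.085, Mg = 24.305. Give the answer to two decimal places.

M((Mg₀.₄₃Fe₀.₅₇)₃Al₂Si₃O₁₂) = 457.055 g/mol.
Fe contributes 1.71 × 55.845 = 95.495 g per mole.
95.495/457.055 = 0.2089 → 20.89%.

20.89 wt%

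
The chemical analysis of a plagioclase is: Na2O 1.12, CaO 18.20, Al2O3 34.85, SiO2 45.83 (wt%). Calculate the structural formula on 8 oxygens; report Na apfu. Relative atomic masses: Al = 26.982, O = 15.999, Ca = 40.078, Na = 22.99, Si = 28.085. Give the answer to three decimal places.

Na2O (M=61.979): mol = 0.01807; Na = 0.03614, O = 0.01807.
CaO (M=56.077): mol = 0.32455; Ca = 0.32455, O = 0.32455.
Al2O3 (M=101.961): mol = 0.34180; Al = 0.68360, O = 1.02540.
SiO2 (M=60.083): mol = 0.76278; Si = 0.76278, O = 1.52556.
ΣO = 2.89358; factor = 8/ΣO = 2.76474.
Na apfu = 0.03614 × 2.76474 = 0.100.

0.100 Na apfu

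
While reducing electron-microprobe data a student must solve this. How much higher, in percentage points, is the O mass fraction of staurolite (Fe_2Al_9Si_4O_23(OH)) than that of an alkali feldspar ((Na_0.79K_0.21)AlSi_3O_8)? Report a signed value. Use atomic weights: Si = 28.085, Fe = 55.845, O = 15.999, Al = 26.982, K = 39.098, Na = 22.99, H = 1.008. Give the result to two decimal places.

-3.11 percentage points

M(Fe_2Al_9Si_4O_23(OH)) = 851.852 g/mol, so wt% O = 383.976/851.852 × 100 = 45.08%.
M((Na_0.79K_0.21)AlSi_3O_8) = 265.602 g/mol, so wt% O = 127.992/265.602 × 100 = 48.19%.
45.08 − 48.19 = -3.11 pp.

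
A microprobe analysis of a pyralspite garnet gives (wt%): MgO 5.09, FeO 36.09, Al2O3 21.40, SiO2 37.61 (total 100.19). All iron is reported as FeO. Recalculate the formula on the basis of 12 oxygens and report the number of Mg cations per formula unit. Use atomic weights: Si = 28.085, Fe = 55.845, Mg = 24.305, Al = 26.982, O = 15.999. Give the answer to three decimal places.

MgO: 5.09/40.304 = 0.12629 mol → 0.12629 mol Mg, 0.12629 mol O.
FeO: 36.09/71.844 = 0.50234 mol → 0.50234 mol Fe, 0.50234 mol O.
Al2O3: 21.40/101.961 = 0.20988 mol → 0.41976 mol Al, 0.62964 mol O.
SiO2: 37.61/60.083 = 0.62597 mol → 0.62597 mol Si, 1.25194 mol O.
Total oxygen = 2.51021 mol. Normalization factor = 12/2.51021 = 4.78048.
Mg per 12 O = 0.12629 × 4.78048 = 0.604.

0.604 Mg apfu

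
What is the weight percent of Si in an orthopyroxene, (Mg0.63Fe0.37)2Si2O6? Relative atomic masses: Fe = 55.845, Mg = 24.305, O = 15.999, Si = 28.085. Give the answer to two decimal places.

M((Mg0.63Fe0.37)2Si2O6) = 224.114 g/mol.
Si contributes 2 × 28.085 = 56.170 g per mole.
56.170/224.114 = 0.2506 → 25.06%.

25.06 wt%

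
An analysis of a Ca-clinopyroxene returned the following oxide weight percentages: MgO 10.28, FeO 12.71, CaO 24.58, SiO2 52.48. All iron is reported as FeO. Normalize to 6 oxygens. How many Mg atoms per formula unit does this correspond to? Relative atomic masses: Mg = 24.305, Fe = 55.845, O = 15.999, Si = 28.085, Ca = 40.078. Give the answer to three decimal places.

0.585 Mg apfu

MgO: 10.28/40.304 = 0.25506 mol → 0.25506 mol Mg, 0.25506 mol O.
FeO: 12.71/71.844 = 0.17691 mol → 0.17691 mol Fe, 0.17691 mol O.
CaO: 24.58/56.077 = 0.43833 mol → 0.43833 mol Ca, 0.43833 mol O.
SiO2: 52.48/60.083 = 0.87346 mol → 0.87346 mol Si, 1.74692 mol O.
Total oxygen = 2.61722 mol. Normalization factor = 6/2.61722 = 2.29251.
Mg per 6 O = 0.25506 × 2.29251 = 0.585.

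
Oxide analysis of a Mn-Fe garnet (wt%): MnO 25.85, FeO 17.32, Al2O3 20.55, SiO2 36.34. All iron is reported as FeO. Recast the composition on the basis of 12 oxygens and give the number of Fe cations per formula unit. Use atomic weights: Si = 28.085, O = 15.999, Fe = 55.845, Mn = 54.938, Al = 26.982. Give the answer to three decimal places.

MnO: 25.85/70.937 = 0.36441 mol → 0.36441 mol Mn, 0.36441 mol O.
FeO: 17.32/71.844 = 0.24108 mol → 0.24108 mol Fe, 0.24108 mol O.
Al2O3: 20.55/101.961 = 0.20155 mol → 0.40310 mol Al, 0.60465 mol O.
SiO2: 36.34/60.083 = 0.60483 mol → 0.60483 mol Si, 1.20966 mol O.
Total oxygen = 2.41980 mol. Normalization factor = 12/2.41980 = 4.95909.
Fe per 12 O = 0.24108 × 4.95909 = 1.196.

1.196 Fe apfu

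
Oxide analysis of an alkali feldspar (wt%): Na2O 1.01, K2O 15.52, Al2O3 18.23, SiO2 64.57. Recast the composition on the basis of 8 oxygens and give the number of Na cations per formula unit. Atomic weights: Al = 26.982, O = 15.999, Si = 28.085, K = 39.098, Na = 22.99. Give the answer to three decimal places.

Na2O (M=61.979): mol = 0.01630; Na = 0.03260, O = 0.01630.
K2O (M=94.195): mol = 0.16476; K = 0.32952, O = 0.16476.
Al2O3 (M=101.961): mol = 0.17879; Al = 0.35758, O = 0.53637.
SiO2 (M=60.083): mol = 1.07468; Si = 1.07468, O = 2.14936.
ΣO = 2.86679; factor = 8/ΣO = 2.79058.
Na apfu = 0.03260 × 2.79058 = 0.091.

0.091 Na apfu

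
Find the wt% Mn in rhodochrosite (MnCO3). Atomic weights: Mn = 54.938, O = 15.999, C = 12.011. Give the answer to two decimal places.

Formula mass = 1·54.938 + 1·12.011 + 3·15.999 = 114.946 g/mol, of which 54.938 g is Mn.
So Mn makes up 54.938/114.946 = 0.4779 of the mass, i.e. 47.79%.

47.79 mass %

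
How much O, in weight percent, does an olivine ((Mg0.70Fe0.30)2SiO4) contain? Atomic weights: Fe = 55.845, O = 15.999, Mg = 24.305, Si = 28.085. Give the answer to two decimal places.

40.09 weight percent

Molar mass of (Mg0.70Fe0.30)2SiO4: 1.40*24.305 + 0.60*55.845 + 1*28.085 + 4*15.999 = 159.615 g/mol.
Mass of O per formula unit: 4 × 15.999 = 63.996 g.
Weight fraction O = 63.996 / 159.615 = 0.4009.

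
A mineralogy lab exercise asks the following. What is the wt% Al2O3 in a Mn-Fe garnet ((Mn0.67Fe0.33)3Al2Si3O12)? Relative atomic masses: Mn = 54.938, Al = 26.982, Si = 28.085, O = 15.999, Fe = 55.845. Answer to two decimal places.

20.56 wt%

M((Mn0.67Fe0.33)3Al2Si3O12) = 495.919 g/mol; M(Al2O3) = 101.961 g/mol.
Moles Al2O3 per formula unit = 2 Al ÷ 2 = 1.0000.
Al2O3 fraction = (1.0000 × 101.961) / 495.919 = 101.961/495.919 = 0.2056.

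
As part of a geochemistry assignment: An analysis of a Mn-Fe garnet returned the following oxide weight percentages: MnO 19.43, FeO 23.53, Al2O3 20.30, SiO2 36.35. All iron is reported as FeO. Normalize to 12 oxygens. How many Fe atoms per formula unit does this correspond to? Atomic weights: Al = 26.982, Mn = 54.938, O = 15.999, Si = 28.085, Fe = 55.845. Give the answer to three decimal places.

1.632 Fe apfu

19.43 wt% MnO ÷ 70.937 g/mol = 0.27391 mol, giving 0.27391 Mn and 0.27391 O.
23.53 wt% FeO ÷ 71.844 g/mol = 0.32752 mol, giving 0.32752 Fe and 0.32752 O.
20.30 wt% Al2O3 ÷ 101.961 g/mol = 0.19910 mol, giving 0.39820 Al and 0.59730 O.
36.35 wt% SiO2 ÷ 60.083 g/mol = 0.60500 mol, giving 0.60500 Si and 1.21000 O.
Oxygen sums to 2.40873; scaling by 12/2.40873 = 4.98188 puts the formula on 12 O.
Fe: 0.32752 × 4.98188 = 1.632 atoms per formula unit.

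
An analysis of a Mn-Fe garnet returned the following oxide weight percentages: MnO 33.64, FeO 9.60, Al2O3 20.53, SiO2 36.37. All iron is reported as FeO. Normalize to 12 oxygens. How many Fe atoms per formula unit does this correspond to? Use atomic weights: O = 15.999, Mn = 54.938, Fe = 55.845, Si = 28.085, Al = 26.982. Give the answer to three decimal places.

MnO (M=70.937): mol = 0.47422; Mn = 0.47422, O = 0.47422.
FeO (M=71.844): mol = 0.13362; Fe = 0.13362, O = 0.13362.
Al2O3 (M=101.961): mol = 0.20135; Al = 0.40270, O = 0.60405.
SiO2 (M=60.083): mol = 0.60533; Si = 0.60533, O = 1.21066.
ΣO = 2.42255; factor = 12/ΣO = 4.95346.
Fe apfu = 0.13362 × 4.95346 = 0.662.

0.662 Fe apfu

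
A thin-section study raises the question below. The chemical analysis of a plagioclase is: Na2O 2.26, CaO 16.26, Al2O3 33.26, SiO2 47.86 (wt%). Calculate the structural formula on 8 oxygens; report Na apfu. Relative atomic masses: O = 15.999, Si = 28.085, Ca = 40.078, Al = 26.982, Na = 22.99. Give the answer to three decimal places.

Na2O (M=61.979): mol = 0.03646; Na = 0.07292, O = 0.03646.
CaO (M=56.077): mol = 0.28996; Ca = 0.28996, O = 0.28996.
Al2O3 (M=101.961): mol = 0.32620; Al = 0.65240, O = 0.97860.
SiO2 (M=60.083): mol = 0.79656; Si = 0.79656, O = 1.59312.
ΣO = 2.89814; factor = 8/ΣO = 2.76039.
Na apfu = 0.07292 × 2.76039 = 0.201.

0.201 Na apfu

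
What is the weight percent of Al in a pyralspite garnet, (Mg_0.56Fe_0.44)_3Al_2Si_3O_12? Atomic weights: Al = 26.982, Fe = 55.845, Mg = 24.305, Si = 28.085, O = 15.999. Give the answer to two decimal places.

12.13 mass %

Formula mass = 1.68*24.305 + 1.32*55.845 + 2*26.982 + 3*28.085 + 12*15.999 = 444.755 g/mol, of which 53.964 g is Al.
So Al makes up 53.964/444.755 = 0.1213 of the mass, i.e. 12.13%.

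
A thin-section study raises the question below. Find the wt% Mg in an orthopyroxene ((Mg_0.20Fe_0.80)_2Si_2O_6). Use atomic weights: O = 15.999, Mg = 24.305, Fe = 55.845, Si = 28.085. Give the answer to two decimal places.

Formula mass = 0.40*24.305 + 1.60*55.845 + 2*28.085 + 6*15.999 = 251.238 g/mol, of which 9.722 g is Mg.
So Mg makes up 9.722/251.238 = 0.0387 of the mass, i.e. 3.87%.

3.87 mass %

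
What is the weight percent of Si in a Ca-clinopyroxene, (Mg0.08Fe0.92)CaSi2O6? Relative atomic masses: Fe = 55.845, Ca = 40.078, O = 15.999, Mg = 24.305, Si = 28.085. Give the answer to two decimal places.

22.87 weight percent

Formula mass = 0.08*24.305 + 0.92*55.845 + 1*40.078 + 2*28.085 + 6*15.999 = 245.564 g/mol, of which 56.170 g is Si.
So Si makes up 56.170/245.564 = 0.2287 of the mass, i.e. 22.87%.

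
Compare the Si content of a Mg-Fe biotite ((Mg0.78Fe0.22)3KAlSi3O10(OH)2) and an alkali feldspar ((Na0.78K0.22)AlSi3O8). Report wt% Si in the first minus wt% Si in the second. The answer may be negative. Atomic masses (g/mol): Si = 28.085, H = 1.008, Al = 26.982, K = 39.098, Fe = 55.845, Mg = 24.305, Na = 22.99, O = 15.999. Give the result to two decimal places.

-12.47 percentage points

First mineral: 84.255 g Si in 438.070 g formula = 19.23 wt% Si.
Second mineral: 84.255 g Si in 265.763 g formula = 31.70 wt% Si.
19.23% − 31.70% gives a difference of -12.47 percentage points.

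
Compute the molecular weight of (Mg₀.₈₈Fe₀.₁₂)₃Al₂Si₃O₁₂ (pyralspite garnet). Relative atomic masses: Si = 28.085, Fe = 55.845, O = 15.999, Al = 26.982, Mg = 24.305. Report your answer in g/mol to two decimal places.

Mg: 2.64 × 24.305 = 64.1652
Fe: 0.36 × 55.845 = 20.1042
Al: 2 × 26.982 = 53.9640
Si: 3 × 28.085 = 84.2550
O: 12 × 15.999 = 191.9880
Summing the contributions gives the formula mass.

414.48 g/mol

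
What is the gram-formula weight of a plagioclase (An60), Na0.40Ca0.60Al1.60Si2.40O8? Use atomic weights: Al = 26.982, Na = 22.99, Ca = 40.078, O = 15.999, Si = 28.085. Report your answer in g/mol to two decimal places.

271.81 g/mol

Na: 0.40 × 22.99 = 9.1960
Ca: 0.60 × 40.078 = 24.0468
Al: 1.60 × 26.982 = 43.1712
Si: 2.40 × 28.085 = 67.4040
O: 8 × 15.999 = 127.9920
Summing the contributions gives the formula mass.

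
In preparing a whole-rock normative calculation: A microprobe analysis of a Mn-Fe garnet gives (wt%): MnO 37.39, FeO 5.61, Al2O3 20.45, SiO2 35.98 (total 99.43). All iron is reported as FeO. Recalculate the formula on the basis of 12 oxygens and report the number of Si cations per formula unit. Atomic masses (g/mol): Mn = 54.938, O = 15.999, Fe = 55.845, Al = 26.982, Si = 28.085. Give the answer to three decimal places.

2.989 Si apfu

MnO: 37.39/70.937 = 0.52709 mol → 0.52709 mol Mn, 0.52709 mol O.
FeO: 5.61/71.844 = 0.07809 mol → 0.07809 mol Fe, 0.07809 mol O.
Al2O3: 20.45/101.961 = 0.20057 mol → 0.40114 mol Al, 0.60171 mol O.
SiO2: 35.98/60.083 = 0.59884 mol → 0.59884 mol Si, 1.19768 mol O.
Total oxygen = 2.40457 mol. Normalization factor = 12/2.40457 = 4.99050.
Si per 12 O = 0.59884 × 4.99050 = 2.989.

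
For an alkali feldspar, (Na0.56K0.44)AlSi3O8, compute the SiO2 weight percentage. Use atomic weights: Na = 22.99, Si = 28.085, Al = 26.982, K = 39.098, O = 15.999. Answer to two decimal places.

M((Na0.56K0.44)AlSi3O8) = 269.307 g/mol; M(SiO2) = 60.083 g/mol.
Moles SiO2 per formula unit = 3 Si ÷ 1 = 3.0000.
SiO2 fraction = (3.0000 × 60.083) / 269.307 = 180.249/269.307 = 0.6693.

66.93 wt%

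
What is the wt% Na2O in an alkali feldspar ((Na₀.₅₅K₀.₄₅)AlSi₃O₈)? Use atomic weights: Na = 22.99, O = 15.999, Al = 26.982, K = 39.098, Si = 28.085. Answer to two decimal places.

Formula mass = 269.468 g/mol.
0.55 Na → 0.2750 mol Na2O per formula unit; M(Na2O) = 61.979, so Na2O mass = 17.044 g.
17.044/269.468 × 100 = 6.33 wt%.

6.33 wt%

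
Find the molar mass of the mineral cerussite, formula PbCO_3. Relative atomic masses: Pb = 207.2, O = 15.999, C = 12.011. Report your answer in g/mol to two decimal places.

Pb: 1 × 207.2 = 207.2000
C: 1 × 12.011 = 12.0110
O: 3 × 15.999 = 47.9970
Summing the contributions gives the formula mass.

267.21 g/mol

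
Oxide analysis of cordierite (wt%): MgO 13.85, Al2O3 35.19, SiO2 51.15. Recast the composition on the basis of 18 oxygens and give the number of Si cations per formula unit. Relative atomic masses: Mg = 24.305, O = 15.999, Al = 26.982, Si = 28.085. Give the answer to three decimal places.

4.973 Si apfu

MgO (M=40.304): mol = 0.34364; Mg = 0.34364, O = 0.34364.
Al2O3 (M=101.961): mol = 0.34513; Al = 0.69026, O = 1.03539.
SiO2 (M=60.083): mol = 0.85132; Si = 0.85132, O = 1.70264.
ΣO = 3.08167; factor = 18/ΣO = 5.84099.
Si apfu = 0.85132 × 5.84099 = 4.973.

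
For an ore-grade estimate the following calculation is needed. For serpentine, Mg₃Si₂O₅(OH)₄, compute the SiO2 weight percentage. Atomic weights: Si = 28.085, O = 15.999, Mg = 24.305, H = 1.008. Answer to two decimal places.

43.36 wt%

Molar mass of Mg₃Si₂O₅(OH)₄ = 3×24.305 + 2×28.085 + 9×15.999 + 4×1.008 = 277.108 g/mol.
Each formula unit contains 2 Si, equivalent to 2/1 = 2.0000 mol SiO2.
M(SiO2) = 1×28.085 + 2×15.999 = 60.083 g/mol.
Mass of SiO2 per formula unit = 2.0000 × 60.083 = 120.166 g.
SiO2 wt% = 120.166 / 277.108 × 100 = 43.36%.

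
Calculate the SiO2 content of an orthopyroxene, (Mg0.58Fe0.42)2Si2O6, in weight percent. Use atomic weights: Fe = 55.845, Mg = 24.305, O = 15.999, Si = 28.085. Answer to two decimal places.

Formula mass = 227.268 g/mol.
2 Si → 2.0000 mol SiO2 per formula unit; M(SiO2) = 60.083, so SiO2 mass = 120.166 g.
120.166/227.268 × 100 = 52.87 wt%.

52.87 wt%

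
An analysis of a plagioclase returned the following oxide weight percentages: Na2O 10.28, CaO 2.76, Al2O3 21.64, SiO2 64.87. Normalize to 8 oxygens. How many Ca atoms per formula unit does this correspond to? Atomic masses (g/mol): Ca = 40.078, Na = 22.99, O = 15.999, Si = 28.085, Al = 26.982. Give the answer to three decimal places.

10.28 wt% Na2O ÷ 61.979 g/mol = 0.16586 mol, giving 0.33172 Na and 0.16586 O.
2.76 wt% CaO ÷ 56.077 g/mol = 0.04922 mol, giving 0.04922 Ca and 0.04922 O.
21.64 wt% Al2O3 ÷ 101.961 g/mol = 0.21224 mol, giving 0.42448 Al and 0.63672 O.
64.87 wt% SiO2 ÷ 60.083 g/mol = 1.07967 mol, giving 1.07967 Si and 2.15934 O.
Oxygen sums to 3.01114; scaling by 8/3.01114 = 2.65680 puts the formula on 8 O.
Ca: 0.04922 × 2.65680 = 0.131 atoms per formula unit.

0.131 Ca apfu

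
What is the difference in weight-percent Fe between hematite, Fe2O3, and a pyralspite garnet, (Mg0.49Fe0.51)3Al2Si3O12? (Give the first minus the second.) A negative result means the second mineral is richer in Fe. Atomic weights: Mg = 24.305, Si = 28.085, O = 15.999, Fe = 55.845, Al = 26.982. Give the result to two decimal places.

Fe in Fe2O3: molar mass 159.687 g/mol; 2×55.845 = 111.690 g → 69.94 wt%.
Fe in (Mg0.49Fe0.51)3Al2Si3O12: molar mass 451.378 g/mol; 1.53×55.845 = 85.443 g → 18.93 wt%.
Difference = 69.94 − 18.93 = 51.01 percentage points.

51.01 percentage points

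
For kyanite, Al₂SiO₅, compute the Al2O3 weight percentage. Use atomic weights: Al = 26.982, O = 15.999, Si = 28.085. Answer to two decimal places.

62.92 wt%

Formula mass = 162.044 g/mol.
2 Al → 1.0000 mol Al2O3 per formula unit; M(Al2O3) = 101.961, so Al2O3 mass = 101.961 g.
101.961/162.044 × 100 = 62.92 wt%.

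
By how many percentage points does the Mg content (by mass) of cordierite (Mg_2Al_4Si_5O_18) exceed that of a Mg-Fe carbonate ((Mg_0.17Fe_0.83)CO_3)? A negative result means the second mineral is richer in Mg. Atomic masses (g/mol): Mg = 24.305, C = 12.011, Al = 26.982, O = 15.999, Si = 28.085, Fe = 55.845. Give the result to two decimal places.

4.57 percentage points

First mineral: 48.610 g Mg in 584.945 g formula = 8.31 wt% Mg.
Second mineral: 4.132 g Mg in 110.491 g formula = 3.74 wt% Mg.
8.31% − 3.74% gives a difference of 4.57 percentage points.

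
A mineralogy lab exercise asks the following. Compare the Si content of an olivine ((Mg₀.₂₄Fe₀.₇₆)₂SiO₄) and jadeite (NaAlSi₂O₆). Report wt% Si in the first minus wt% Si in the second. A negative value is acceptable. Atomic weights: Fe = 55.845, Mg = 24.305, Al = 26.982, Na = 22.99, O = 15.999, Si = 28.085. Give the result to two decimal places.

Si in (Mg₀.₂₄Fe₀.₇₆)₂SiO₄: molar mass 188.632 g/mol; 1×28.085 = 28.085 g → 14.89 wt%.
Si in NaAlSi₂O₆: molar mass 202.136 g/mol; 2×28.085 = 56.170 g → 27.79 wt%.
Difference = 14.89 − 27.79 = -12.90 percentage points.

-12.90 percentage points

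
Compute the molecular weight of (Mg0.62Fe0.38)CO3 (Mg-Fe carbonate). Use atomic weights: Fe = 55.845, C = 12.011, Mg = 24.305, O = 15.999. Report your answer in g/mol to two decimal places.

96.30 g/mol

The formula mass is the sum 0.62·24.305 + 0.38·55.845 + 1·12.011 + 3·15.999.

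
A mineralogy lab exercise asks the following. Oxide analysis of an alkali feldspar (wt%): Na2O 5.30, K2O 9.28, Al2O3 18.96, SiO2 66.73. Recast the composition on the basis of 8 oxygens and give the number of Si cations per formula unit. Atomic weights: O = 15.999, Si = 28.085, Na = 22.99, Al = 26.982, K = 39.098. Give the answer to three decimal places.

Na2O (M=61.979): mol = 0.08551; Na = 0.17102, O = 0.08551.
K2O (M=94.195): mol = 0.09852; K = 0.19704, O = 0.09852.
Al2O3 (M=101.961): mol = 0.18595; Al = 0.37190, O = 0.55785.
SiO2 (M=60.083): mol = 1.11063; Si = 1.11063, O = 2.22126.
ΣO = 2.96314; factor = 8/ΣO = 2.69984.
Si apfu = 1.11063 × 2.69984 = 2.999.

2.999 Si apfu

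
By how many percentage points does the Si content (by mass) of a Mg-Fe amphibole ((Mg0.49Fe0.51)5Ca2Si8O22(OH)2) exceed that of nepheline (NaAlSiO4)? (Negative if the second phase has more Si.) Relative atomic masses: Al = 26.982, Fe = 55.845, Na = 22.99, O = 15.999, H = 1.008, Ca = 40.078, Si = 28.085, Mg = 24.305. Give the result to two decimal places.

5.40 percentage points

M((Mg0.49Fe0.51)5Ca2Si8O22(OH)2) = 892.780 g/mol, so wt% Si = 224.680/892.780 × 100 = 25.17%.
M(NaAlSiO4) = 142.053 g/mol, so wt% Si = 28.085/142.053 × 100 = 19.77%.
25.17 − 19.77 = 5.40 pp.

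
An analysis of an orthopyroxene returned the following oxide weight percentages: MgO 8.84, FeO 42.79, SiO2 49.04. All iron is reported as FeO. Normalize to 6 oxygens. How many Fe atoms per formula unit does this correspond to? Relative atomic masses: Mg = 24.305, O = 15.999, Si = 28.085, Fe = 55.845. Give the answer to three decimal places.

8.84 wt% MgO ÷ 40.304 g/mol = 0.21933 mol, giving 0.21933 Mg and 0.21933 O.
42.79 wt% FeO ÷ 71.844 g/mol = 0.59560 mol, giving 0.59560 Fe and 0.59560 O.
49.04 wt% SiO2 ÷ 60.083 g/mol = 0.81620 mol, giving 0.81620 Si and 1.63240 O.
Oxygen sums to 2.44733; scaling by 6/2.44733 = 2.45165 puts the formula on 6 O.
Fe: 0.59560 × 2.45165 = 1.460 atoms per formula unit.

1.460 Fe apfu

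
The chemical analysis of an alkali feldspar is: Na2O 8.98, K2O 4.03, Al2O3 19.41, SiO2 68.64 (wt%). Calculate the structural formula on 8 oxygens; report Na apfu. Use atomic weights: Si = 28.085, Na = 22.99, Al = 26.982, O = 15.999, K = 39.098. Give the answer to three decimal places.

Na2O (M=61.979): mol = 0.14489; Na = 0.28978, O = 0.14489.
K2O (M=94.195): mol = 0.04278; K = 0.08556, O = 0.04278.
Al2O3 (M=101.961): mol = 0.19037; Al = 0.38074, O = 0.57111.
SiO2 (M=60.083): mol = 1.14242; Si = 1.14242, O = 2.28484.
ΣO = 3.04362; factor = 8/ΣO = 2.62845.
Na apfu = 0.28978 × 2.62845 = 0.762.

0.762 Na apfu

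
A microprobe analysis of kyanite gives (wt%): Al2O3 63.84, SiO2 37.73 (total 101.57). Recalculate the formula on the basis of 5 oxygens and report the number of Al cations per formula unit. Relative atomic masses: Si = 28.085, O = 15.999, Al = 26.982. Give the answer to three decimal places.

1.998 Al apfu

63.84 wt% Al2O3 ÷ 101.961 g/mol = 0.62612 mol, giving 1.25224 Al and 1.87836 O.
37.73 wt% SiO2 ÷ 60.083 g/mol = 0.62796 mol, giving 0.62796 Si and 1.25592 O.
Oxygen sums to 3.13428; scaling by 5/3.13428 = 1.59526 puts the formula on 5 O.
Al: 1.25224 × 1.59526 = 1.998 atoms per formula unit.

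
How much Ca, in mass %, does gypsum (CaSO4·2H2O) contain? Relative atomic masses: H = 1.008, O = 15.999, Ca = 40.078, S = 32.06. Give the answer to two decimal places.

M(CaSO4·2H2O) = 172.164 g/mol.
Ca contributes 1 × 40.078 = 40.078 g per mole.
40.078/172.164 = 0.2328 → 23.28%.

23.28 mass %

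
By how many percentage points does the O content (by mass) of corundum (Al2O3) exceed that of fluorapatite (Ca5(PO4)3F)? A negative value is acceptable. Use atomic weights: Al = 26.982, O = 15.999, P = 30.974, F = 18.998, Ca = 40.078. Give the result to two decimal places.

9.00 percentage points

M(Al2O3) = 101.961 g/mol, so wt% O = 47.997/101.961 × 100 = 47.07%.
M(Ca5(PO4)3F) = 504.298 g/mol, so wt% O = 191.988/504.298 × 100 = 38.07%.
47.07 − 38.07 = 9.00 pp.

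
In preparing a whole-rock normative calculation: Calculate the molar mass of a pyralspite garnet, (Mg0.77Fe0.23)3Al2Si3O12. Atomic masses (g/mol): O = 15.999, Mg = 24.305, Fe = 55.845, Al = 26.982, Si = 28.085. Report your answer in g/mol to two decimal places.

424.88 g/mol

M = 2.31·24.305 + 0.69·55.845 + 2·26.982 + 3·28.085 + 12·15.999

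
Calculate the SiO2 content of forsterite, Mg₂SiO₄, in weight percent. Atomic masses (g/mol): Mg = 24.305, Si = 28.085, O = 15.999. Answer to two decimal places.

42.71 wt%

Formula mass = 140.691 g/mol.
1 Si → 1.0000 mol SiO2 per formula unit; M(SiO2) = 60.083, so SiO2 mass = 60.083 g.
60.083/140.691 × 100 = 42.71 wt%.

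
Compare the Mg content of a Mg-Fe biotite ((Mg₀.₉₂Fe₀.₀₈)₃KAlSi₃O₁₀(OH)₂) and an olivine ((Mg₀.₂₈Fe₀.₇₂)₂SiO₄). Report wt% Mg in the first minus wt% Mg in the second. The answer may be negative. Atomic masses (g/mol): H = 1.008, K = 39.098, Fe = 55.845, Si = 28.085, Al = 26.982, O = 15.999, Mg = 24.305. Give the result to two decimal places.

First mineral: 67.082 g Mg in 424.824 g formula = 15.79 wt% Mg.
Second mineral: 13.611 g Mg in 186.109 g formula = 7.31 wt% Mg.
15.79% − 7.31% gives a difference of 8.48 percentage points.

8.48 percentage points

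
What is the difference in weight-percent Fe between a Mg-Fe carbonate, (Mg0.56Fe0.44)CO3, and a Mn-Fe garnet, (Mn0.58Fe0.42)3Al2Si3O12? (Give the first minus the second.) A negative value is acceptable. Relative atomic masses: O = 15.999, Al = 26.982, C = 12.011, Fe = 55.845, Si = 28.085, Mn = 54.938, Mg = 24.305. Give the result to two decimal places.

10.84 percentage points

Fe in (Mg0.56Fe0.44)CO3: molar mass 98.191 g/mol; 0.44×55.845 = 24.572 g → 25.02 wt%.
Fe in (Mn0.58Fe0.42)3Al2Si3O12: molar mass 496.164 g/mol; 1.26×55.845 = 70.365 g → 14.18 wt%.
Difference = 25.02 − 14.18 = 10.84 percentage points.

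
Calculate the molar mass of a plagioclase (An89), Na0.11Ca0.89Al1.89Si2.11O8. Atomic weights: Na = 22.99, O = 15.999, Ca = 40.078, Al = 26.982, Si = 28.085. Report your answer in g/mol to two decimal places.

M = 0.11(22.99) + 0.89(40.078) + 1.89(26.982) + 2.11(28.085) + 8(15.999)

276.45 g/mol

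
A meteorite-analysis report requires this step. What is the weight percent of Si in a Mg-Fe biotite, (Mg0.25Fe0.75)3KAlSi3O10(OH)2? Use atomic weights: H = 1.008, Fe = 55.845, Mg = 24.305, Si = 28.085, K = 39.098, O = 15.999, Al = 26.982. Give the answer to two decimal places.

M((Mg0.25Fe0.75)3KAlSi3O10(OH)2) = 488.219 g/mol.
Si contributes 3 × 28.085 = 84.255 g per mole.
84.255/488.219 = 0.1726 → 17.26%.

17.26 wt%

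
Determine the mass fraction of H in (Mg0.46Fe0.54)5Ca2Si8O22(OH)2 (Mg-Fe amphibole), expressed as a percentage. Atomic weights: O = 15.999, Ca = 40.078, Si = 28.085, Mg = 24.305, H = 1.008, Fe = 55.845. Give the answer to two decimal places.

0.22 wt%

Molar mass of (Mg0.46Fe0.54)5Ca2Si8O22(OH)2: 2.30*24.305 + 2.70*55.845 + 2*40.078 + 8*28.085 + 24*15.999 + 2*1.008 = 897.511 g/mol.
Mass of H per formula unit: 2 × 1.008 = 2.016 g.
Weight fraction H = 2.016 / 897.511 = 0.0022.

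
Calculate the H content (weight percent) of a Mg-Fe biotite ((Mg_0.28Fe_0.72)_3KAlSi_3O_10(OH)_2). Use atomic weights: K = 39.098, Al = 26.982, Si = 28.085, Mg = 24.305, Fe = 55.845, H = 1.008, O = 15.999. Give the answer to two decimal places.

Formula mass = 0.84·24.305 + 2.16·55.845 + 1·39.098 + 1·26.982 + 3·28.085 + 12·15.999 + 2·1.008 = 485.380 g/mol, of which 2.016 g is H.
So H makes up 2.016/485.380 = 0.0042 of the mass, i.e. 0.42%.

0.42 weight percent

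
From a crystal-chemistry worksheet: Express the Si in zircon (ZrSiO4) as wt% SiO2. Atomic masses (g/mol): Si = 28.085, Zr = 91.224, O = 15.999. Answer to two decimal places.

32.78 wt%

Molar mass of ZrSiO4 = 1·91.224 + 1·28.085 + 4·15.999 = 183.305 g/mol.
Each formula unit contains 1 Si, equivalent to 1/1 = 1.0000 mol SiO2.
M(SiO2) = 1×28.085 + 2×15.999 = 60.083 g/mol.
Mass of SiO2 per formula unit = 1.0000 × 60.083 = 60.083 g.
SiO2 wt% = 60.083 / 183.305 × 100 = 32.78%.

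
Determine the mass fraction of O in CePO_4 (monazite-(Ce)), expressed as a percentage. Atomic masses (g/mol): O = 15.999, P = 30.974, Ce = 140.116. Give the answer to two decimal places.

27.22 wt%

Formula mass = 1×140.116 + 1×30.974 + 4×15.999 = 235.086 g/mol, of which 63.996 g is O.
So O makes up 63.996/235.086 = 0.2722 of the mass, i.e. 27.22%.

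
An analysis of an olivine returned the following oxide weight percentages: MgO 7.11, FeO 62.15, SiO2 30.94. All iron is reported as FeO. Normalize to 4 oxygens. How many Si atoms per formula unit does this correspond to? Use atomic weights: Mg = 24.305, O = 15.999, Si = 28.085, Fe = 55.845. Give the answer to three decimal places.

7.11 wt% MgO ÷ 40.304 g/mol = 0.17641 mol, giving 0.17641 Mg and 0.17641 O.
62.15 wt% FeO ÷ 71.844 g/mol = 0.86507 mol, giving 0.86507 Fe and 0.86507 O.
30.94 wt% SiO2 ÷ 60.083 g/mol = 0.51495 mol, giving 0.51495 Si and 1.02990 O.
Oxygen sums to 2.07138; scaling by 4/2.07138 = 1.93108 puts the formula on 4 O.
Si: 0.51495 × 1.93108 = 0.994 atoms per formula unit.

0.994 Si apfu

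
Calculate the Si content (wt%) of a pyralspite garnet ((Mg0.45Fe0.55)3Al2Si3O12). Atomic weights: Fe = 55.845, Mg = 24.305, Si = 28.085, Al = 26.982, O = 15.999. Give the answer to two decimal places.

18.51 wt%

Molar mass of (Mg0.45Fe0.55)3Al2Si3O12: 1.35×24.305 + 1.65×55.845 + 2×26.982 + 3×28.085 + 12×15.999 = 455.163 g/mol.
Mass of Si per formula unit: 3 × 28.085 = 84.255 g.
Weight fraction Si = 84.255 / 455.163 = 0.1851.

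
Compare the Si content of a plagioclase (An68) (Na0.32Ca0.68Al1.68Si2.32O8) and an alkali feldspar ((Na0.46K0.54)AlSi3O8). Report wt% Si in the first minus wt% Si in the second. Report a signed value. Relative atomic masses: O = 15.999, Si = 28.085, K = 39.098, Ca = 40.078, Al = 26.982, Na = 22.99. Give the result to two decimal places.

-7.24 percentage points

First mineral: 65.157 g Si in 273.089 g formula = 23.86 wt% Si.
Second mineral: 84.255 g Si in 270.917 g formula = 31.10 wt% Si.
23.86% − 31.10% gives a difference of -7.24 percentage points.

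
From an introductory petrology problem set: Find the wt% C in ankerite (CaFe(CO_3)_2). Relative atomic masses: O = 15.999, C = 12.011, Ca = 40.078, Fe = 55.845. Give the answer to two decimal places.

11.12 mass %

Molar mass of CaFe(CO_3)_2: 1×40.078 + 1×55.845 + 2×12.011 + 6×15.999 = 215.939 g/mol.
Mass of C per formula unit: 2 × 12.011 = 24.022 g.
Weight fraction C = 24.022 / 215.939 = 0.1112.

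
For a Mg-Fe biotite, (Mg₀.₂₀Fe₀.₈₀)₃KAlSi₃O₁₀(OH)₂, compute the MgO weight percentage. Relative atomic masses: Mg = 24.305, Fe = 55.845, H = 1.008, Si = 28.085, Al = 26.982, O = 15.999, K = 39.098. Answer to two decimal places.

Formula mass = 492.950 g/mol.
0.60 Mg → 0.6000 mol MgO per formula unit; M(MgO) = 40.304, so MgO mass = 24.182 g.
24.182/492.950 × 100 = 4.91 wt%.

4.91 wt%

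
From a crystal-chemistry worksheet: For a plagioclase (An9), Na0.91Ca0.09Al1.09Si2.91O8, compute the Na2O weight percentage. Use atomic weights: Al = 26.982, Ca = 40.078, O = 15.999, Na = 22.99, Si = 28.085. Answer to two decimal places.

Formula mass = 263.658 g/mol.
0.91 Na → 0.4550 mol Na2O per formula unit; M(Na2O) = 61.979, so Na2O mass = 28.200 g.
28.200/263.658 × 100 = 10.70 wt%.

10.70 wt%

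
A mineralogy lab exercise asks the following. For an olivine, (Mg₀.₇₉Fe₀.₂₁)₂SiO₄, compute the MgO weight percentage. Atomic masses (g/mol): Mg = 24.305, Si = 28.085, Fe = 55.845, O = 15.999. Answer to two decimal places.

Molar mass of (Mg₀.₇₉Fe₀.₂₁)₂SiO₄ = 1.58×24.305 + 0.42×55.845 + 1×28.085 + 4×15.999 = 153.938 g/mol.
Each formula unit contains 1.58 Mg, equivalent to 1.58/1 = 1.5800 mol MgO.
M(MgO) = 1×24.305 + 1×15.999 = 40.304 g/mol.
Mass of MgO per formula unit = 1.5800 × 40.304 = 63.680 g.
MgO wt% = 63.680 / 153.938 × 100 = 41.37%.

41.37 wt%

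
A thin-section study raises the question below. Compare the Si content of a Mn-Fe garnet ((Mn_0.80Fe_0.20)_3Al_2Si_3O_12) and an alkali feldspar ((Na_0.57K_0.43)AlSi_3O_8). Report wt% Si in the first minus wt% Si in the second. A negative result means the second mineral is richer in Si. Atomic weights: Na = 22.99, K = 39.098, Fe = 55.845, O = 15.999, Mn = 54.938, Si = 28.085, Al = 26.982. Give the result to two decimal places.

M((Mn_0.80Fe_0.20)_3Al_2Si_3O_12) = 495.565 g/mol, so wt% Si = 84.255/495.565 × 100 = 17.00%.
M((Na_0.57K_0.43)AlSi_3O_8) = 269.145 g/mol, so wt% Si = 84.255/269.145 × 100 = 31.30%.
17.00 − 31.30 = -14.30 pp.

-14.30 percentage points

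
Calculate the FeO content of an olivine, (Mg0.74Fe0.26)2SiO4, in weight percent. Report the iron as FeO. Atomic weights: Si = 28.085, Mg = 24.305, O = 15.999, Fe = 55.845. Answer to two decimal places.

M((Mg0.74Fe0.26)2SiO4) = 157.092 g/mol; M(FeO) = 71.844 g/mol.
Moles FeO per formula unit = 0.52 Fe ÷ 1 = 0.5200.
FeO fraction = (0.5200 × 71.844) / 157.092 = 37.359/157.092 = 0.2378.

23.78 wt%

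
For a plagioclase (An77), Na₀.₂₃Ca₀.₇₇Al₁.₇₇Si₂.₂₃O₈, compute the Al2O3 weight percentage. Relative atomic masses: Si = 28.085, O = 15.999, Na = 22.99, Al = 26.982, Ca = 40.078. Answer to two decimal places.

Formula mass = 274.527 g/mol.
1.77 Al → 0.8850 mol Al2O3 per formula unit; M(Al2O3) = 101.961, so Al2O3 mass = 90.235 g.
90.235/274.527 × 100 = 32.87 wt%.

32.87 wt%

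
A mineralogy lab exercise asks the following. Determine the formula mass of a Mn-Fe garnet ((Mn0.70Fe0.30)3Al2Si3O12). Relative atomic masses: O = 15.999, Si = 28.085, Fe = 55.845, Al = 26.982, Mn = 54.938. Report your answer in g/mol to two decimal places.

495.84 g/mol

The formula mass is the sum 2.10·54.938 + 0.90·55.845 + 2·26.982 + 3·28.085 + 12·15.999.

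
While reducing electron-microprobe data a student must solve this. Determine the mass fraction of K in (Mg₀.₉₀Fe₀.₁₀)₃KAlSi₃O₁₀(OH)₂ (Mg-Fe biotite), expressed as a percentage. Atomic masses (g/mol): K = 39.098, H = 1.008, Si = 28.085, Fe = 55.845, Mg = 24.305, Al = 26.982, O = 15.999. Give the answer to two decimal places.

Molar mass of (Mg₀.₉₀Fe₀.₁₀)₃KAlSi₃O₁₀(OH)₂: 2.70×24.305 + 0.30×55.845 + 1×39.098 + 1×26.982 + 3×28.085 + 12×15.999 + 2×1.008 = 426.716 g/mol.
Mass of K per formula unit: 1 × 39.098 = 39.098 g.
Weight fraction K = 39.098 / 426.716 = 0.0916.

9.16 wt%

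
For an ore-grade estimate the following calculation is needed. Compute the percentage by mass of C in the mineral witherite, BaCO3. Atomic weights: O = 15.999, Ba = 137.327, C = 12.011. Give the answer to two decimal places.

Formula mass = 1×137.327 + 1×12.011 + 3×15.999 = 197.335 g/mol, of which 12.011 g is C.
So C makes up 12.011/197.335 = 0.0609 of the mass, i.e. 6.09%.

6.09 wt%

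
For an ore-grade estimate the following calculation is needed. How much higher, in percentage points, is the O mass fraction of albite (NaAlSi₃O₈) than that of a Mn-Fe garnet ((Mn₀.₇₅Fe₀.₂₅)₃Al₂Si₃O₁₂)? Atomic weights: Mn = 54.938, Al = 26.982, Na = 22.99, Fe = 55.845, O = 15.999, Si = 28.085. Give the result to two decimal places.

10.08 percentage points

M(NaAlSi₃O₈) = 262.219 g/mol, so wt% O = 127.992/262.219 × 100 = 48.81%.
M((Mn₀.₇₅Fe₀.₂₅)₃Al₂Si₃O₁₂) = 495.701 g/mol, so wt% O = 191.988/495.701 × 100 = 38.73%.
48.81 − 38.73 = 10.08 pp.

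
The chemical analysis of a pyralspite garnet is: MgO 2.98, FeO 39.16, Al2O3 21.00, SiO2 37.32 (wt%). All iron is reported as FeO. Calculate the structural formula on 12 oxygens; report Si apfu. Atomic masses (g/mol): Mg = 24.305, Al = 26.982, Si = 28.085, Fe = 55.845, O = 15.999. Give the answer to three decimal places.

3.007 Si apfu

MgO: 2.98/40.304 = 0.07394 mol → 0.07394 mol Mg, 0.07394 mol O.
FeO: 39.16/71.844 = 0.54507 mol → 0.54507 mol Fe, 0.54507 mol O.
Al2O3: 21.00/101.961 = 0.20596 mol → 0.41192 mol Al, 0.61788 mol O.
SiO2: 37.32/60.083 = 0.62114 mol → 0.62114 mol Si, 1.24228 mol O.
Total oxygen = 2.47917 mol. Normalization factor = 12/2.47917 = 4.84033.
Si per 12 O = 0.62114 × 4.84033 = 3.007.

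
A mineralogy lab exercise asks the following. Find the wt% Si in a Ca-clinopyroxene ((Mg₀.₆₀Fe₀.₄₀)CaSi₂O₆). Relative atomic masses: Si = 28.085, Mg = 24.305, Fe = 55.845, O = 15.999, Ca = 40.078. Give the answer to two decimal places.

24.51 weight percent

Molar mass of (Mg₀.₆₀Fe₀.₄₀)CaSi₂O₆: 0.60×24.305 + 0.40×55.845 + 1×40.078 + 2×28.085 + 6×15.999 = 229.163 g/mol.
Mass of Si per formula unit: 2 × 28.085 = 56.170 g.
Weight fraction Si = 56.170 / 229.163 = 0.2451.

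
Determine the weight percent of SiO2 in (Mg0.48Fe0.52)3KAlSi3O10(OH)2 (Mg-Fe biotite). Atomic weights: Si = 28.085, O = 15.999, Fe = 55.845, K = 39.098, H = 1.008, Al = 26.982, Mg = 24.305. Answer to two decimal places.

Formula mass = 466.456 g/mol.
3 Si → 3.0000 mol SiO2 per formula unit; M(SiO2) = 60.083, so SiO2 mass = 180.249 g.
180.249/466.456 × 100 = 38.64 wt%.

38.64 wt%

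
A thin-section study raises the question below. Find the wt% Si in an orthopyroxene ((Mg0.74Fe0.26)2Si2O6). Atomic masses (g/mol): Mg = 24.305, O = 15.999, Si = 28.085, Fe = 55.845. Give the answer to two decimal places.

Formula mass = 1.48*24.305 + 0.52*55.845 + 2*28.085 + 6*15.999 = 217.175 g/mol, of which 56.170 g is Si.
So Si makes up 56.170/217.175 = 0.2586 of the mass, i.e. 25.86%.

25.86 weight percent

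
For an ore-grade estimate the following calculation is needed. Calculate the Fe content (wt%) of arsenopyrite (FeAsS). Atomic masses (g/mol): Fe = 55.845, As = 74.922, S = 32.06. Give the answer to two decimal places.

M(FeAsS) = 162.827 g/mol.
Fe contributes 1 × 55.845 = 55.845 g per mole.
55.845/162.827 = 0.3430 → 34.30%.

34.30 wt%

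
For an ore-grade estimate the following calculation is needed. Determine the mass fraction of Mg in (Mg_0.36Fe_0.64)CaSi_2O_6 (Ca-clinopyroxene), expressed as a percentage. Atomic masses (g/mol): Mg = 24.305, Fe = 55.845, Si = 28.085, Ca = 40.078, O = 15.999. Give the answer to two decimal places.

Formula mass = 0.36*24.305 + 0.64*55.845 + 1*40.078 + 2*28.085 + 6*15.999 = 236.733 g/mol, of which 8.750 g is Mg.
So Mg makes up 8.750/236.733 = 0.0370 of the mass, i.e. 3.70%.

3.70 wt%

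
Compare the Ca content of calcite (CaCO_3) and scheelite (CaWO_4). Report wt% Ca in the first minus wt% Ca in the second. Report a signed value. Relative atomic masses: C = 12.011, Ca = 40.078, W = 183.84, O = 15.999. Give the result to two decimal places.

26.12 percentage points

First mineral: 40.078 g Ca in 100.086 g formula = 40.04 wt% Ca.
Second mineral: 40.078 g Ca in 287.914 g formula = 13.92 wt% Ca.
40.04% − 13.92% gives a difference of 26.12 percentage points.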